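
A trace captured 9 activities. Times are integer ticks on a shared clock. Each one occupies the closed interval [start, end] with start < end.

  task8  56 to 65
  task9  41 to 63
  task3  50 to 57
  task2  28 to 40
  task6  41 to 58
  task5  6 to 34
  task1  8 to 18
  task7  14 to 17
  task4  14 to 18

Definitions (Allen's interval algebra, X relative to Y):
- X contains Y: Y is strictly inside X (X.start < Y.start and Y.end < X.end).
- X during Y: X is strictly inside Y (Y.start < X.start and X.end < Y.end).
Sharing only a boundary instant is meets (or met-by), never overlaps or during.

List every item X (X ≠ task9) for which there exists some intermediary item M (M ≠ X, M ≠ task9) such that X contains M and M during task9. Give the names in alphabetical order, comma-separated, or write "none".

task6

Target task9 = [41, 63].
Intermediaries M with M during task9: task3.
Via task3 — items with X contains task3: task6.
Union: task6.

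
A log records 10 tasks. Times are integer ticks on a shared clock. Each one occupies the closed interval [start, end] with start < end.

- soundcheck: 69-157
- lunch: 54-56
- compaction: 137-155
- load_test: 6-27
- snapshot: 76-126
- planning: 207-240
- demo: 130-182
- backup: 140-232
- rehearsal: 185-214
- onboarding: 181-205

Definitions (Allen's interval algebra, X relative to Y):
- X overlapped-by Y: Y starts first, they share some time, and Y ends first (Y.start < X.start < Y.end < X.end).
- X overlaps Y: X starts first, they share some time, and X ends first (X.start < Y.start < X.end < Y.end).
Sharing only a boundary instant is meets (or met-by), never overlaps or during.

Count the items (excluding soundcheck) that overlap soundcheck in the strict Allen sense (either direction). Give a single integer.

2

Target soundcheck = [69, 157].
backup [140, 232] → overlapped-by → counts.
compaction [137, 155] → during → no.
demo [130, 182] → overlapped-by → counts.
load_test [6, 27] → before → no.
lunch [54, 56] → before → no.
onboarding [181, 205] → after → no.
planning [207, 240] → after → no.
rehearsal [185, 214] → after → no.
snapshot [76, 126] → during → no.
Total: 2.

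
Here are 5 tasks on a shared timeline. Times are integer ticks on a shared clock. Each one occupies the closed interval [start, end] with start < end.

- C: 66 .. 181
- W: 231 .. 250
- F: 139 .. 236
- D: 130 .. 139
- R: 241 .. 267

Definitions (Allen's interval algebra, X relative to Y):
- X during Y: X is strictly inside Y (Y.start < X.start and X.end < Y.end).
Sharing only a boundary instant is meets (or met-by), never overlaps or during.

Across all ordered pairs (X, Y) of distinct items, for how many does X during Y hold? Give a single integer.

1

Checking all 20 ordered pairs for relation 'during'; matching pairs in alphabetical order:
(D, C): D during C ✓
Count: 1.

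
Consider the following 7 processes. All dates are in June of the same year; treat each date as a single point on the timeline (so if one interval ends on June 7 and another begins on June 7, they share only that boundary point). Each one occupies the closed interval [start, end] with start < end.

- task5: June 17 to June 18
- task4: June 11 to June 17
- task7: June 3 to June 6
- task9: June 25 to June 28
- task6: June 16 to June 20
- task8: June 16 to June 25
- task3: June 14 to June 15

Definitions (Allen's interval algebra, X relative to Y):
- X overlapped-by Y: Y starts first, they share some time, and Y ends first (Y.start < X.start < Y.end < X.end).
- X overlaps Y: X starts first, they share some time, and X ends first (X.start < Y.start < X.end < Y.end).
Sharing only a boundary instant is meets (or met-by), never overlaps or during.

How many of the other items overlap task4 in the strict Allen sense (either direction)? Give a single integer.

Target task4 = [June 11, June 17].
task3 [June 14, June 15] → during → no.
task5 [June 17, June 18] → met-by → no.
task6 [June 16, June 20] → overlapped-by → counts.
task7 [June 3, June 6] → before → no.
task8 [June 16, June 25] → overlapped-by → counts.
task9 [June 25, June 28] → after → no.
Total: 2.

2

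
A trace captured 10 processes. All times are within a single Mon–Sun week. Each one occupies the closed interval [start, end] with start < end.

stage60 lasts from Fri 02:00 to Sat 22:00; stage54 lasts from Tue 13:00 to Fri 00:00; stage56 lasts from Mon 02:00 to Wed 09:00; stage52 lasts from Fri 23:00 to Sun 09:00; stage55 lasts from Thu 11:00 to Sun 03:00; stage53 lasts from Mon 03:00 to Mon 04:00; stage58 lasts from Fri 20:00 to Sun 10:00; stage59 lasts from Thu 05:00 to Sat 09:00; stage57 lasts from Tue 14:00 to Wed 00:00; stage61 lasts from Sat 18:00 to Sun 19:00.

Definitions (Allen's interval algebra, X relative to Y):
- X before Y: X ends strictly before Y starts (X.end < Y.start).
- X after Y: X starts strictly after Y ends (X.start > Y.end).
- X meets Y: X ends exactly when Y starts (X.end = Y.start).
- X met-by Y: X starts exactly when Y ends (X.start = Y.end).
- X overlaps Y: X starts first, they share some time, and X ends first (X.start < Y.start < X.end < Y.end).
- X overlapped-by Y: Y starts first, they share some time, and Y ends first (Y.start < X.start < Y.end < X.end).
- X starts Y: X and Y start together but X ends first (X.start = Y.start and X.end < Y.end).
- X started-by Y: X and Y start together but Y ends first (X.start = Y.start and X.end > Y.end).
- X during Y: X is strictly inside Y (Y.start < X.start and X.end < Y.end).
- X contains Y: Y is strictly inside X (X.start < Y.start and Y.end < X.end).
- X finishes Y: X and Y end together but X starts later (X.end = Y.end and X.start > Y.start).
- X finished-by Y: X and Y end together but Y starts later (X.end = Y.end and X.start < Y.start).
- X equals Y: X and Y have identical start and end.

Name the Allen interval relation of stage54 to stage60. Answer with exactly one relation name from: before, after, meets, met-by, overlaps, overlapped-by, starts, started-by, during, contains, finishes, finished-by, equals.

before

stage54 = [Tue 13:00, Fri 00:00]; stage60 = [Fri 02:00, Sat 22:00].
Compare endpoints: stage54.start < stage60.start, stage54.start < stage60.end, stage54.end < stage60.start, stage54.end < stage60.end.
That pattern is 'before'.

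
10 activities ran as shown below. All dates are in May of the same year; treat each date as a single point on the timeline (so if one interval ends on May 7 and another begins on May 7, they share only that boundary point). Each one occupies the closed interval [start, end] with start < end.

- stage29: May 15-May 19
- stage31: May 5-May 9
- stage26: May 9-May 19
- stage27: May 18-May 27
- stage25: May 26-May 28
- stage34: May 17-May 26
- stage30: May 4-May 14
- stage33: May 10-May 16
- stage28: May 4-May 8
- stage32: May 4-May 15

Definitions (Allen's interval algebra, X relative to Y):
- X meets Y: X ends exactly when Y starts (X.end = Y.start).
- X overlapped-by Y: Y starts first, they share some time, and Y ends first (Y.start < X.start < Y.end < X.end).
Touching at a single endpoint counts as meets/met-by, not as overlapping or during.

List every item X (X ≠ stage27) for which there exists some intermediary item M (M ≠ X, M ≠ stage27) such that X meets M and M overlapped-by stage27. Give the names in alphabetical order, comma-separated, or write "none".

stage34

Target stage27 = [May 18, May 27].
Intermediaries M with M overlapped-by stage27: stage25.
Via stage25 — items with X meets stage25: stage34.
Union: stage34.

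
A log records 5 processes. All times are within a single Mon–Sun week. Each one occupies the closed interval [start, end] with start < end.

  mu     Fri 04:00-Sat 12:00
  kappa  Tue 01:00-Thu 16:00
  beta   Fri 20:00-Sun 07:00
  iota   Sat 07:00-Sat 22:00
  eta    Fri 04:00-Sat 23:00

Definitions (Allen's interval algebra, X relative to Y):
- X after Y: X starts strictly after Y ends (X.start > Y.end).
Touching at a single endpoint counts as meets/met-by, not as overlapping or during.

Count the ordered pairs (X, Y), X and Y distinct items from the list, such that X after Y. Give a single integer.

4

Checking all 20 ordered pairs for relation 'after'; matching pairs in alphabetical order:
(beta, kappa): beta after kappa ✓
(eta, kappa): eta after kappa ✓
(iota, kappa): iota after kappa ✓
(mu, kappa): mu after kappa ✓
Count: 4.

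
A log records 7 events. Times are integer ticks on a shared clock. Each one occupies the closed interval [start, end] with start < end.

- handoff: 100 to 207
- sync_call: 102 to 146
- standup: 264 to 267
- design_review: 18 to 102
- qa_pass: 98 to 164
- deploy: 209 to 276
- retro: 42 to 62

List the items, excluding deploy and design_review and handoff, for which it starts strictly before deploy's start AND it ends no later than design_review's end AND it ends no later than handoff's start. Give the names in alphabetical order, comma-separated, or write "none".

Conditions: its start is strictly before deploy's start (X.start < 209) AND its end is no later than design_review's end (X.end <= 102) AND its end is no later than handoff's start (X.end <= 100).
qa_pass: start 98 < 209? ✓; end 164 <= 102? ✗; end 164 <= 100? ✗ → no.
retro: start 42 < 209? ✓; end 62 <= 102? ✓; end 62 <= 100? ✓ → yes.
standup: start 264 < 209? ✗; end 267 <= 102? ✗; end 267 <= 100? ✗ → no.
sync_call: start 102 < 209? ✓; end 146 <= 102? ✗; end 146 <= 100? ✗ → no.
Result: retro.

retro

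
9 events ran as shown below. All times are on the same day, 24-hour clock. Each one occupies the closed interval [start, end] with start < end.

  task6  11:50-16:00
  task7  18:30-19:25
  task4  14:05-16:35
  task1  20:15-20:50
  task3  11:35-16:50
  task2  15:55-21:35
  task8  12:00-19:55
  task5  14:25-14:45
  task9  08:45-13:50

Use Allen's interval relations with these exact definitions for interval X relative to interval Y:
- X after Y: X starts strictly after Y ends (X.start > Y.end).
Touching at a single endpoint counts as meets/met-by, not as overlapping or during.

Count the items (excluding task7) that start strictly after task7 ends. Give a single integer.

1

Target task7 = [18:30, 19:25].
task1 [20:15, 20:50] → after → counts.
task2 [15:55, 21:35] → contains → no.
task3 [11:35, 16:50] → before → no.
task4 [14:05, 16:35] → before → no.
task5 [14:25, 14:45] → before → no.
task6 [11:50, 16:00] → before → no.
task8 [12:00, 19:55] → contains → no.
task9 [08:45, 13:50] → before → no.
Total: 1.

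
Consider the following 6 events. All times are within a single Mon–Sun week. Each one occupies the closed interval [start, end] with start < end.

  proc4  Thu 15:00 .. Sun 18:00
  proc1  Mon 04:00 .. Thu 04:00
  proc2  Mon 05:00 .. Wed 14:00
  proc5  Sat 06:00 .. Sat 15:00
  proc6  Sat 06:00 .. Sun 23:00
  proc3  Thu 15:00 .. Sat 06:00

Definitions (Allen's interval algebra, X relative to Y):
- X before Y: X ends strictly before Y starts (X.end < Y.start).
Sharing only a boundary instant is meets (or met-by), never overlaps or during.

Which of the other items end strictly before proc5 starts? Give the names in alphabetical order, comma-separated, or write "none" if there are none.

Target proc5 = [Sat 06:00, Sat 15:00].
proc1 [Mon 04:00, Thu 04:00] → before → yes.
proc2 [Mon 05:00, Wed 14:00] → before → yes.
proc3 [Thu 15:00, Sat 06:00] → meets → no.
proc4 [Thu 15:00, Sun 18:00] → contains → no.
proc6 [Sat 06:00, Sun 23:00] → started-by → no.
Result: proc1, proc2.

proc1, proc2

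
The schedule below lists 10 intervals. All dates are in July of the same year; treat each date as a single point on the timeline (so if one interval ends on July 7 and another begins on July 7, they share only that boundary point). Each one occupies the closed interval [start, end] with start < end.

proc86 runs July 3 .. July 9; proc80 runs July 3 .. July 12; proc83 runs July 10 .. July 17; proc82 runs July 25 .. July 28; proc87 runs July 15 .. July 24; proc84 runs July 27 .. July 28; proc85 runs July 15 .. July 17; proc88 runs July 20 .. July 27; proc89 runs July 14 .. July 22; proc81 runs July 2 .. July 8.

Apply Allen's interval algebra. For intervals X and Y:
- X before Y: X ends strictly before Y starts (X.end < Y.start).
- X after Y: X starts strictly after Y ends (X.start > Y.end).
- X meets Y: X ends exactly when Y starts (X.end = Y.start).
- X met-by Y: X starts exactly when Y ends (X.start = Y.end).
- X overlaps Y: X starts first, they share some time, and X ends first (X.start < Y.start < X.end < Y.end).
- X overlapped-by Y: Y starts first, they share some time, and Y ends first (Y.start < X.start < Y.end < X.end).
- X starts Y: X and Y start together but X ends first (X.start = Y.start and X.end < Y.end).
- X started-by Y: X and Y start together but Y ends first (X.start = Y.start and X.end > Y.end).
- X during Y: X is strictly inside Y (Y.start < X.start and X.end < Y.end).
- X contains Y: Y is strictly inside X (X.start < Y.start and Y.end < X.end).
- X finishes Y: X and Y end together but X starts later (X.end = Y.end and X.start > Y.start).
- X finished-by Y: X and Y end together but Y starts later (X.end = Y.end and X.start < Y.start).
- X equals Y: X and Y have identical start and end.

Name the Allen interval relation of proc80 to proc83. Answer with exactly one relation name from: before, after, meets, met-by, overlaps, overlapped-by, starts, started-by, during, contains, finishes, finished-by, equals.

overlaps

proc80 = [July 3, July 12]; proc83 = [July 10, July 17].
Compare endpoints: proc80.start < proc83.start, proc80.start < proc83.end, proc80.end > proc83.start, proc80.end < proc83.end.
That pattern is 'overlaps'.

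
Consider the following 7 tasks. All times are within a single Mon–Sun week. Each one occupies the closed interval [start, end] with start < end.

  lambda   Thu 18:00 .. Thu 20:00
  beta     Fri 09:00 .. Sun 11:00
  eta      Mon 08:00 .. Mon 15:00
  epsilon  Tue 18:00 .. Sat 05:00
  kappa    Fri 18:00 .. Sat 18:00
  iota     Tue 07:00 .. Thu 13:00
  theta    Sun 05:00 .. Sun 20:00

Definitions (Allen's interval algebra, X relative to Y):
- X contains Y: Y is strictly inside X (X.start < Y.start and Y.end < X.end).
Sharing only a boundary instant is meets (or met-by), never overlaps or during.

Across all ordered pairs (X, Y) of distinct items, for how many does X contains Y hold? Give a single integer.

Checking all 42 ordered pairs for relation 'contains'; matching pairs in alphabetical order:
(beta, kappa): beta contains kappa ✓
(epsilon, lambda): epsilon contains lambda ✓
Count: 2.

2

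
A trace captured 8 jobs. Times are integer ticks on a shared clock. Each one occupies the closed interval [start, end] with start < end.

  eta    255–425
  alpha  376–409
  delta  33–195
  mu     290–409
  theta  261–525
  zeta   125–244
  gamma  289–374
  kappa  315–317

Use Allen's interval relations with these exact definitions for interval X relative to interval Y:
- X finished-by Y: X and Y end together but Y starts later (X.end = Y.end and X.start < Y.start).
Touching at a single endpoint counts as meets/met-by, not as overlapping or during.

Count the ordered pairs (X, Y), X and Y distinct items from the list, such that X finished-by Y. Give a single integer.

Checking all 56 ordered pairs for relation 'finished-by'; matching pairs in alphabetical order:
(mu, alpha): mu finished-by alpha ✓
Count: 1.

1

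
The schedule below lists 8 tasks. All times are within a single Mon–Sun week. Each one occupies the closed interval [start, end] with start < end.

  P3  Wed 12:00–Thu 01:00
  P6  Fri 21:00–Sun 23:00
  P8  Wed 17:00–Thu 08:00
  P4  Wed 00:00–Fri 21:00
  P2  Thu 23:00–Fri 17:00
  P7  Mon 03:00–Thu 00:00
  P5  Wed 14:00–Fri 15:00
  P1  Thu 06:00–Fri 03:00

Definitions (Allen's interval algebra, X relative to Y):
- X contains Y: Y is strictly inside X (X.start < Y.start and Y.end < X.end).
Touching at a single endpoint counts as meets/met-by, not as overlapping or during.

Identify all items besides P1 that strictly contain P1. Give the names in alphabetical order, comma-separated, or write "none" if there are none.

Target P1 = [Thu 06:00, Fri 03:00].
P2 [Thu 23:00, Fri 17:00] → overlapped-by → no.
P3 [Wed 12:00, Thu 01:00] → before → no.
P4 [Wed 00:00, Fri 21:00] → contains → yes.
P5 [Wed 14:00, Fri 15:00] → contains → yes.
P6 [Fri 21:00, Sun 23:00] → after → no.
P7 [Mon 03:00, Thu 00:00] → before → no.
P8 [Wed 17:00, Thu 08:00] → overlaps → no.
Result: P4, P5.

P4, P5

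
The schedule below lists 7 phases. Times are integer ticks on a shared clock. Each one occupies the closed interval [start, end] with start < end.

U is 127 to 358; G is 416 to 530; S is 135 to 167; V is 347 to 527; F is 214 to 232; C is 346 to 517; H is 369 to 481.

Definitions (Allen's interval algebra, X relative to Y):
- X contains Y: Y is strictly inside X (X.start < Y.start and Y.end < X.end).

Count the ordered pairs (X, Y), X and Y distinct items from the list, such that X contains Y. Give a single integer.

Checking all 42 ordered pairs for relation 'contains'; matching pairs in alphabetical order:
(C, H): C contains H ✓
(U, F): U contains F ✓
(U, S): U contains S ✓
(V, H): V contains H ✓
Count: 4.

4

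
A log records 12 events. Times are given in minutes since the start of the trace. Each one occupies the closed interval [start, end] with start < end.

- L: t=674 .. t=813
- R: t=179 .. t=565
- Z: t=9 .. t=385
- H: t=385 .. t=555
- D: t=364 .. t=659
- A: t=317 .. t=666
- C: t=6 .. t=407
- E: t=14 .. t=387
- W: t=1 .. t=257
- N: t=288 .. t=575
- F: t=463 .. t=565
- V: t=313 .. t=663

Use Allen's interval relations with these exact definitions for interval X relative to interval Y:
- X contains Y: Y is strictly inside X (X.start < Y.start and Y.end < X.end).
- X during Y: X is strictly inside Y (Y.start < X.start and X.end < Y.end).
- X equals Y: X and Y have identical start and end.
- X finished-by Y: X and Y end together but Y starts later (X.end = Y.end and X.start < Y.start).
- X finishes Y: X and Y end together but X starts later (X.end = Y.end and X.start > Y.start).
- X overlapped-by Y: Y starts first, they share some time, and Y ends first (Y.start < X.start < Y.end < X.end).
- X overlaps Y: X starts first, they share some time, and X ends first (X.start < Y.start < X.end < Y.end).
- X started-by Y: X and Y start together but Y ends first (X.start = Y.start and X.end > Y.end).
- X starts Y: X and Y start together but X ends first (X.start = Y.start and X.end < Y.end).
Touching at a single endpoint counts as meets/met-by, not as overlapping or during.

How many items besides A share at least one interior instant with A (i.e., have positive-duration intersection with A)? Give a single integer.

Target A = [t=317, t=666].
C [t=6, t=407] → overlaps → counts.
D [t=364, t=659] → during → counts.
E [t=14, t=387] → overlaps → counts.
F [t=463, t=565] → during → counts.
H [t=385, t=555] → during → counts.
L [t=674, t=813] → after → no.
N [t=288, t=575] → overlaps → counts.
R [t=179, t=565] → overlaps → counts.
V [t=313, t=663] → overlaps → counts.
W [t=1, t=257] → before → no.
Z [t=9, t=385] → overlaps → counts.
Total: 9.

9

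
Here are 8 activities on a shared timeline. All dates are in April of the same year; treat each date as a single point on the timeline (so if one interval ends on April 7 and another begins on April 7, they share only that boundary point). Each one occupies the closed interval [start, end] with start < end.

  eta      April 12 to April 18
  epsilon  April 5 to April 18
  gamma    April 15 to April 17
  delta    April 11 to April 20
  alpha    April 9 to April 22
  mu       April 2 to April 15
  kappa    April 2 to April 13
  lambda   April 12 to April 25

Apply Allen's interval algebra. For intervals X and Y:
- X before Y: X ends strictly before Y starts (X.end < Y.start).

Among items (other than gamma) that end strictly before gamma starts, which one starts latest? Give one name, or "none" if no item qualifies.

kappa

Target gamma = [April 15, April 17].
alpha [April 9, April 22] → contains → excluded.
delta [April 11, April 20] → contains → excluded.
epsilon [April 5, April 18] → contains → excluded.
eta [April 12, April 18] → contains → excluded.
kappa [April 2, April 13] → before → candidate.
lambda [April 12, April 25] → contains → excluded.
mu [April 2, April 15] → meets → excluded.
Among candidates, latest start is April 2 → kappa.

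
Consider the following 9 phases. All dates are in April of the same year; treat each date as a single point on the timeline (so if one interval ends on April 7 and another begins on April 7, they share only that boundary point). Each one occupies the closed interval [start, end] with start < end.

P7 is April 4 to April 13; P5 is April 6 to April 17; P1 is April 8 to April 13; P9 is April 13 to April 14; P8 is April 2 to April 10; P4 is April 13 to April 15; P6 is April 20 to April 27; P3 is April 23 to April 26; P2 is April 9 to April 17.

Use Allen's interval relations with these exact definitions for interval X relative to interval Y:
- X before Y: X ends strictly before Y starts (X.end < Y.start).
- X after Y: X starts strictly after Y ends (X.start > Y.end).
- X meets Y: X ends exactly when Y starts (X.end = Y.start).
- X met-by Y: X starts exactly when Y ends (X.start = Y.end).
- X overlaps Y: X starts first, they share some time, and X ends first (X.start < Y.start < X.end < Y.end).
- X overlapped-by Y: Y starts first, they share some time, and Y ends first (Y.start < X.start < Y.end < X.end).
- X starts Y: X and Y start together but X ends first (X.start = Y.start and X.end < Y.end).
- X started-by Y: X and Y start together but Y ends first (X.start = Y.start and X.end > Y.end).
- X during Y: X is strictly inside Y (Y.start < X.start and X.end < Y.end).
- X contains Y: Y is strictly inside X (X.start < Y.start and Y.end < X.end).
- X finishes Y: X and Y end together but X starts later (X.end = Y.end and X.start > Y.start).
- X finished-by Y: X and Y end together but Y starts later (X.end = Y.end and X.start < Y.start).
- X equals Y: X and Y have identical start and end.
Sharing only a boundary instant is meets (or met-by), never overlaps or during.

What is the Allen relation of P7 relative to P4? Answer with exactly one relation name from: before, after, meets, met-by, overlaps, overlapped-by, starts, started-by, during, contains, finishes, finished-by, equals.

meets

P7 = [April 4, April 13]; P4 = [April 13, April 15].
Compare endpoints: P7.start < P4.start, P7.start < P4.end, P7.end = P4.start, P7.end < P4.end.
That pattern is 'meets'.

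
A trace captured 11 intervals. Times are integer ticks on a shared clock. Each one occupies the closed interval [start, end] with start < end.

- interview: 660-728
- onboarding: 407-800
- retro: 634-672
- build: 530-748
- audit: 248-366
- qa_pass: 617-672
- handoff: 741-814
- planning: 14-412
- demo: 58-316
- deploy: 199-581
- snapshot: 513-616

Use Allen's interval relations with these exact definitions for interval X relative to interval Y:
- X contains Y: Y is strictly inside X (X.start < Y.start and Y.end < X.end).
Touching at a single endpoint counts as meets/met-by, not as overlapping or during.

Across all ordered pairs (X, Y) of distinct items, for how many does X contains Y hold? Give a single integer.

Checking all 110 ordered pairs for relation 'contains'; matching pairs in alphabetical order:
(build, interview): build contains interview ✓
(build, qa_pass): build contains qa_pass ✓
(build, retro): build contains retro ✓
(deploy, audit): deploy contains audit ✓
(onboarding, build): onboarding contains build ✓
(onboarding, interview): onboarding contains interview ✓
(onboarding, qa_pass): onboarding contains qa_pass ✓
(onboarding, retro): onboarding contains retro ✓
(onboarding, snapshot): onboarding contains snapshot ✓
(planning, audit): planning contains audit ✓
(planning, demo): planning contains demo ✓
Count: 11.

11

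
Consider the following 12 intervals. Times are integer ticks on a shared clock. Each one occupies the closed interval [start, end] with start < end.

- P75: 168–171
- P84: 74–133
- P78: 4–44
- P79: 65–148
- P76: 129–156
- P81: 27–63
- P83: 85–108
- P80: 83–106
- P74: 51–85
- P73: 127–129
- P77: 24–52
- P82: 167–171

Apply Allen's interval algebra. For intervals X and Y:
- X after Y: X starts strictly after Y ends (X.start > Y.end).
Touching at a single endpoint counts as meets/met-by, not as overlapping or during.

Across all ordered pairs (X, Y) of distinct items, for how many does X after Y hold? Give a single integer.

Checking all 132 ordered pairs for relation 'after'; matching pairs in alphabetical order:
(P73, P74): P73 after P74 ✓
(P73, P77): P73 after P77 ✓
(P73, P78): P73 after P78 ✓
(P73, P80): P73 after P80 ✓
(P73, P81): P73 after P81 ✓
(P73, P83): P73 after P83 ✓
(P74, P78): P74 after P78 ✓
(P75, P73): P75 after P73 ✓
(P75, P74): P75 after P74 ✓
(P75, P76): P75 after P76 ✓
(P75, P77): P75 after P77 ✓
(P75, P78): P75 after P78 ✓
(P75, P79): P75 after P79 ✓
(P75, P80): P75 after P80 ✓
(P75, P81): P75 after P81 ✓
(P75, P83): P75 after P83 ✓
(P75, P84): P75 after P84 ✓
(P76, P74): P76 after P74 ✓
(P76, P77): P76 after P77 ✓
(P76, P78): P76 after P78 ✓
(P76, P80): P76 after P80 ✓
(P76, P81): P76 after P81 ✓
(P76, P83): P76 after P83 ✓
(P79, P77): P79 after P77 ✓
... plus 21 further pairs not listed.
Count: 45.

45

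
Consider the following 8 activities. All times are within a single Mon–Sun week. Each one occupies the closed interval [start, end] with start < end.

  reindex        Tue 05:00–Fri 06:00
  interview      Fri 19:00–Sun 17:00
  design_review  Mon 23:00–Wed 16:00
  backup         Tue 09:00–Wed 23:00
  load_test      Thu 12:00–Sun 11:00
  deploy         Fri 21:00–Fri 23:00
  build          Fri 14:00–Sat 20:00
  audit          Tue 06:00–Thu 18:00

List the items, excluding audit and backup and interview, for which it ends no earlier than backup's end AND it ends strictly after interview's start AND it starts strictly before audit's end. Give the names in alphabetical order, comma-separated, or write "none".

Conditions: its end is no earlier than backup's end (X.end >= Wed 23:00) AND its end is strictly after interview's start (X.end > Fri 19:00) AND its start is strictly before audit's end (X.start < Thu 18:00).
build: end Sat 20:00 >= Wed 23:00? ✓; end Sat 20:00 > Fri 19:00? ✓; start Fri 14:00 < Thu 18:00? ✗ → no.
deploy: end Fri 23:00 >= Wed 23:00? ✓; end Fri 23:00 > Fri 19:00? ✓; start Fri 21:00 < Thu 18:00? ✗ → no.
design_review: end Wed 16:00 >= Wed 23:00? ✗; end Wed 16:00 > Fri 19:00? ✗; start Mon 23:00 < Thu 18:00? ✓ → no.
load_test: end Sun 11:00 >= Wed 23:00? ✓; end Sun 11:00 > Fri 19:00? ✓; start Thu 12:00 < Thu 18:00? ✓ → yes.
reindex: end Fri 06:00 >= Wed 23:00? ✓; end Fri 06:00 > Fri 19:00? ✗; start Tue 05:00 < Thu 18:00? ✓ → no.
Result: load_test.

load_test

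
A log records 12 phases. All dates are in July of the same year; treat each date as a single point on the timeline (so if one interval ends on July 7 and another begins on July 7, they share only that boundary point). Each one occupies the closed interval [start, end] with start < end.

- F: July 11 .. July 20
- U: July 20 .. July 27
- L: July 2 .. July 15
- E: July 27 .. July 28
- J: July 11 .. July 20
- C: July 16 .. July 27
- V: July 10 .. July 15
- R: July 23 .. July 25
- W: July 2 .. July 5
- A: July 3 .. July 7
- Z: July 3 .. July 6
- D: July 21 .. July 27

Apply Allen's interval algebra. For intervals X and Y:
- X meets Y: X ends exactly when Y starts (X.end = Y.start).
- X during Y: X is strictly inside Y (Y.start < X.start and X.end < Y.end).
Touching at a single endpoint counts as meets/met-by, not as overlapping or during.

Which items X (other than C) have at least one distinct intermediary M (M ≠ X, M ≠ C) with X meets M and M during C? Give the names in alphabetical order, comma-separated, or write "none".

Target C = [July 16, July 27].
Intermediaries M with M during C: R.
Via R — items with X meets R: none.
Union: none.

none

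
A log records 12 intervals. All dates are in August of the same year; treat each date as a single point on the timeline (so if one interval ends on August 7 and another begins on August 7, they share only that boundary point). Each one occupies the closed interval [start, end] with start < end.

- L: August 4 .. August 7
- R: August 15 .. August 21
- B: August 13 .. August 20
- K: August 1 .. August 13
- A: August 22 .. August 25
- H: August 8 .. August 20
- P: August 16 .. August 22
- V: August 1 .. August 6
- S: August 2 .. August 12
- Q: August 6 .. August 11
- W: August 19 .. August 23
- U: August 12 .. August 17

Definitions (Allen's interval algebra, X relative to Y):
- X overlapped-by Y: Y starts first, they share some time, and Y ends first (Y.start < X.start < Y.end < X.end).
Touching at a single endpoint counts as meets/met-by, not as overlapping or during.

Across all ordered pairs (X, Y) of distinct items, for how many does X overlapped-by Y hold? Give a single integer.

20

Checking all 132 ordered pairs for relation 'overlapped-by'; matching pairs in alphabetical order:
(A, W): A overlapped-by W ✓
(B, U): B overlapped-by U ✓
(H, K): H overlapped-by K ✓
(H, Q): H overlapped-by Q ✓
(H, S): H overlapped-by S ✓
(L, V): L overlapped-by V ✓
(P, B): P overlapped-by B ✓
(P, H): P overlapped-by H ✓
(P, R): P overlapped-by R ✓
(P, U): P overlapped-by U ✓
(Q, L): Q overlapped-by L ✓
(R, B): R overlapped-by B ✓
(R, H): R overlapped-by H ✓
(R, U): R overlapped-by U ✓
(S, V): S overlapped-by V ✓
(U, K): U overlapped-by K ✓
(W, B): W overlapped-by B ✓
(W, H): W overlapped-by H ✓
(W, P): W overlapped-by P ✓
(W, R): W overlapped-by R ✓
Count: 20.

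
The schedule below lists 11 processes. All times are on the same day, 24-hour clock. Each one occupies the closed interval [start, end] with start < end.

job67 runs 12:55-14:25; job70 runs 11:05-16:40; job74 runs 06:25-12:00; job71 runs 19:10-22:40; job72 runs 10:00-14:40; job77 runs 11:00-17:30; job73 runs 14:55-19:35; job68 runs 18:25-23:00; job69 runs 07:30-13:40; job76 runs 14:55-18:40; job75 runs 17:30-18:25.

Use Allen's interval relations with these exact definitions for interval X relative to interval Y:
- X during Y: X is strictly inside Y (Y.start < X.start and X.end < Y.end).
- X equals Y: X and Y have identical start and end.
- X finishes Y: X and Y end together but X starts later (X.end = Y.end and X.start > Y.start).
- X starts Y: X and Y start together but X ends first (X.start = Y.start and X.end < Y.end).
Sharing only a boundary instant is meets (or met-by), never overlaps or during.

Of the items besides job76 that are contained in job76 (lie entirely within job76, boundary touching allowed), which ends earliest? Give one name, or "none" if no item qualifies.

job75

Target job76 = [14:55, 18:40].
job67 [12:55, 14:25] → before → excluded.
job68 [18:25, 23:00] → overlapped-by → excluded.
job69 [07:30, 13:40] → before → excluded.
job70 [11:05, 16:40] → overlaps → excluded.
job71 [19:10, 22:40] → after → excluded.
job72 [10:00, 14:40] → before → excluded.
job73 [14:55, 19:35] → started-by → excluded.
job74 [06:25, 12:00] → before → excluded.
job75 [17:30, 18:25] → during → candidate.
job77 [11:00, 17:30] → overlaps → excluded.
Among candidates, earliest end is 18:25 → job75.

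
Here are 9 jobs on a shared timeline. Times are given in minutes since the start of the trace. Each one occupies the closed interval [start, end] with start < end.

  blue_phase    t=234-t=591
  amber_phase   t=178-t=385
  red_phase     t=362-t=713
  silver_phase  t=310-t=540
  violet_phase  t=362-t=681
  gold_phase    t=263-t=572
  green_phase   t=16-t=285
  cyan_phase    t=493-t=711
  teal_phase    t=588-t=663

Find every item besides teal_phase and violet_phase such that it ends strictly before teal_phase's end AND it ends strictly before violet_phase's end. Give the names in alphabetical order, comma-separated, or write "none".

Conditions: its end is strictly before teal_phase's end (X.end < t=663) AND its end is strictly before violet_phase's end (X.end < t=681).
amber_phase: end t=385 < t=663? ✓; end t=385 < t=681? ✓ → yes.
blue_phase: end t=591 < t=663? ✓; end t=591 < t=681? ✓ → yes.
cyan_phase: end t=711 < t=663? ✗; end t=711 < t=681? ✗ → no.
gold_phase: end t=572 < t=663? ✓; end t=572 < t=681? ✓ → yes.
green_phase: end t=285 < t=663? ✓; end t=285 < t=681? ✓ → yes.
red_phase: end t=713 < t=663? ✗; end t=713 < t=681? ✗ → no.
silver_phase: end t=540 < t=663? ✓; end t=540 < t=681? ✓ → yes.
Result: amber_phase, blue_phase, gold_phase, green_phase, silver_phase.

amber_phase, blue_phase, gold_phase, green_phase, silver_phase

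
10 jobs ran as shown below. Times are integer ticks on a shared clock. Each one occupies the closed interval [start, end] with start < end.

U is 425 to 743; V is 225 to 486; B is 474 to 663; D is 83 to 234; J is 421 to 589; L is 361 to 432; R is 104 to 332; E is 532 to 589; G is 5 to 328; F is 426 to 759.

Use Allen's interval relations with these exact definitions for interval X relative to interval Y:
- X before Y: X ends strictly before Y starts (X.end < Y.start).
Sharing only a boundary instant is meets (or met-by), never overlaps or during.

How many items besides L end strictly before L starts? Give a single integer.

Target L = [361, 432].
B [474, 663] → after → no.
D [83, 234] → before → counts.
E [532, 589] → after → no.
F [426, 759] → overlapped-by → no.
G [5, 328] → before → counts.
J [421, 589] → overlapped-by → no.
R [104, 332] → before → counts.
U [425, 743] → overlapped-by → no.
V [225, 486] → contains → no.
Total: 3.

3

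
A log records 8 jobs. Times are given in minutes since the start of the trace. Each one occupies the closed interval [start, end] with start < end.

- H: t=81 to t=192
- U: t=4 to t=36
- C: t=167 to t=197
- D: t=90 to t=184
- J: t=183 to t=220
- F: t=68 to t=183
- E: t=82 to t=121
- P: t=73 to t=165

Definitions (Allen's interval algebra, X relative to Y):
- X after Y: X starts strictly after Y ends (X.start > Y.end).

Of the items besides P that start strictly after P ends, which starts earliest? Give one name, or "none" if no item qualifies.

Target P = [t=73, t=165].
C [t=167, t=197] → after → candidate.
D [t=90, t=184] → overlapped-by → excluded.
E [t=82, t=121] → during → excluded.
F [t=68, t=183] → contains → excluded.
H [t=81, t=192] → overlapped-by → excluded.
J [t=183, t=220] → after → candidate.
U [t=4, t=36] → before → excluded.
Among candidates, earliest start is t=167 → C.

C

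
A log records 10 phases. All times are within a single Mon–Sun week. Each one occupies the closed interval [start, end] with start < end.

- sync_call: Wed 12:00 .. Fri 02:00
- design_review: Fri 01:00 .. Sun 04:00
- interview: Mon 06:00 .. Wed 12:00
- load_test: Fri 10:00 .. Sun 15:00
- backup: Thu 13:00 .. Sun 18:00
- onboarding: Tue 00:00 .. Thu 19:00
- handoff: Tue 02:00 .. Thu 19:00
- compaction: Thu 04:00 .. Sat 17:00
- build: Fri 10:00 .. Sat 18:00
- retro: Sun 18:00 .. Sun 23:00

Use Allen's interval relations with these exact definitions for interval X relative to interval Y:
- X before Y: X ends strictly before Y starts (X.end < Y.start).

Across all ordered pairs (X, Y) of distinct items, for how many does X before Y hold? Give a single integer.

21

Checking all 90 ordered pairs for relation 'before'; matching pairs in alphabetical order:
(build, retro): build before retro ✓
(compaction, retro): compaction before retro ✓
(design_review, retro): design_review before retro ✓
(handoff, build): handoff before build ✓
(handoff, design_review): handoff before design_review ✓
(handoff, load_test): handoff before load_test ✓
(handoff, retro): handoff before retro ✓
(interview, backup): interview before backup ✓
(interview, build): interview before build ✓
(interview, compaction): interview before compaction ✓
(interview, design_review): interview before design_review ✓
(interview, load_test): interview before load_test ✓
(interview, retro): interview before retro ✓
(load_test, retro): load_test before retro ✓
(onboarding, build): onboarding before build ✓
(onboarding, design_review): onboarding before design_review ✓
(onboarding, load_test): onboarding before load_test ✓
(onboarding, retro): onboarding before retro ✓
(sync_call, build): sync_call before build ✓
(sync_call, load_test): sync_call before load_test ✓
(sync_call, retro): sync_call before retro ✓
Count: 21.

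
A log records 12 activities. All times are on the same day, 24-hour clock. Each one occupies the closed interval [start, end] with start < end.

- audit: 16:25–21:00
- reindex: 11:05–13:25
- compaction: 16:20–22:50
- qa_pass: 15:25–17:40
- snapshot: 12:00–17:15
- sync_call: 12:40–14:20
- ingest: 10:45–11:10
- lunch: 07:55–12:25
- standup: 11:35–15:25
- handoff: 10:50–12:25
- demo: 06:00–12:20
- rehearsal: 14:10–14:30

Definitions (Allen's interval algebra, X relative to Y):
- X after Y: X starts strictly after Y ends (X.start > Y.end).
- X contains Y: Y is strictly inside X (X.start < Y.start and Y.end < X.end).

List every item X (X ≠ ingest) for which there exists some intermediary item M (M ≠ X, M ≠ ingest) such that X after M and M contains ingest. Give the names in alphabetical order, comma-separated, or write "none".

audit, compaction, qa_pass, rehearsal, sync_call

Target ingest = [10:45, 11:10].
Intermediaries M with M contains ingest: demo, lunch.
Via demo — items with X after demo: audit, compaction, qa_pass, rehearsal, sync_call.
Via lunch — items with X after lunch: audit, compaction, qa_pass, rehearsal, sync_call.
Union: audit, compaction, qa_pass, rehearsal, sync_call.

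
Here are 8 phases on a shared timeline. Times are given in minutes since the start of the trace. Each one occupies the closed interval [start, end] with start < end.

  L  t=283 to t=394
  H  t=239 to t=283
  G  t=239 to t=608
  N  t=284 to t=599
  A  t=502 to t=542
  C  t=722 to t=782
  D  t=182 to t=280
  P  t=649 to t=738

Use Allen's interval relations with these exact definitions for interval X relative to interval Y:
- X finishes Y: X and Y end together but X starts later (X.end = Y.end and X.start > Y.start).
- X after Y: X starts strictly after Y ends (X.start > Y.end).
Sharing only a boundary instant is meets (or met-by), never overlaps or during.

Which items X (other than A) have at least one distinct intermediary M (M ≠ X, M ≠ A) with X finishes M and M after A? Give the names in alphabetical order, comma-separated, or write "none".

none

Target A = [t=502, t=542].
Intermediaries M with M after A: C, P.
Via C — items with X finishes C: none.
Via P — items with X finishes P: none.
Union: none.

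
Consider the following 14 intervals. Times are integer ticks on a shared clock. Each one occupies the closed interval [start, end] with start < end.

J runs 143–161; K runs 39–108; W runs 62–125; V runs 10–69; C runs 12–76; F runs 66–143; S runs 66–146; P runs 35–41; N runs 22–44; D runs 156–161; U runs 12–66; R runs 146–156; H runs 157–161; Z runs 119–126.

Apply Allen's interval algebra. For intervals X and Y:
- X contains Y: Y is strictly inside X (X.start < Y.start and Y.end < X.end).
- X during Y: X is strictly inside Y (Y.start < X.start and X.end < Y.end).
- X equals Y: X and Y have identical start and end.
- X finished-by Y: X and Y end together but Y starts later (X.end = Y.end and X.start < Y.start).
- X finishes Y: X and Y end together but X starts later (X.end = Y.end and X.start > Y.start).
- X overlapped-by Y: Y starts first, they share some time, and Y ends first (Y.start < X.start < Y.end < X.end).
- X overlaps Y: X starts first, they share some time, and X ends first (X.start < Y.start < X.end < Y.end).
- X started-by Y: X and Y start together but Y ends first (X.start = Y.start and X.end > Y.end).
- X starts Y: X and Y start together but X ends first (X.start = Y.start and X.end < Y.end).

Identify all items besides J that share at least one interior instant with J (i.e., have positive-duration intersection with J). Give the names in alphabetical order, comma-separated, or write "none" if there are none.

Target J = [143, 161].
C [12, 76] → before → no.
D [156, 161] → finishes → yes.
F [66, 143] → meets → no.
H [157, 161] → finishes → yes.
K [39, 108] → before → no.
N [22, 44] → before → no.
P [35, 41] → before → no.
R [146, 156] → during → yes.
S [66, 146] → overlaps → yes.
U [12, 66] → before → no.
V [10, 69] → before → no.
W [62, 125] → before → no.
Z [119, 126] → before → no.
Result: D, H, R, S.

D, H, R, S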